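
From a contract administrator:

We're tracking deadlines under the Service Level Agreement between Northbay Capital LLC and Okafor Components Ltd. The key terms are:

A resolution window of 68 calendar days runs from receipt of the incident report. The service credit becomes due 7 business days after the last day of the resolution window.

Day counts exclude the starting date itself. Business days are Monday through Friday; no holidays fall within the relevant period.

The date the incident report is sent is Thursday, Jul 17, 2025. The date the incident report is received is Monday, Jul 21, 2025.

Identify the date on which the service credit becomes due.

Oct 7, 2025

The last day of the resolution window: Jul 21, 2025 + 68 days = Sep 27, 2025.
The date on which the service credit becomes due: counting 7 business days from Saturday, Sep 27, 2025 (Sep 29, Sep 30, Oct 1, Oct 2, Oct 3, Oct 6, Oct 7, skipping weekends) reaches Tuesday, Oct 7, 2025.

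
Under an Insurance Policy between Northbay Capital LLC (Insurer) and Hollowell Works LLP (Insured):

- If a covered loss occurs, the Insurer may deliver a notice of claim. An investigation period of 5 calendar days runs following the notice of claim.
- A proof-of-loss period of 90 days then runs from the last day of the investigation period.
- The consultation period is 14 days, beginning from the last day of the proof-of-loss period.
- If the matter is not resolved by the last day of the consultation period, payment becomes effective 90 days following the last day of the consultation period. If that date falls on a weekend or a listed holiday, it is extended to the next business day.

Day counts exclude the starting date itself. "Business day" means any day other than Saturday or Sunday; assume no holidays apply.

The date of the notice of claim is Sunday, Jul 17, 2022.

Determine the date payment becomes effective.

Adding 5 calendar days to Jul 17, 2022 gives Jul 22, 2022, which is the last day of the investigation period.
The last day of the proof-of-loss period: 90 calendar days after Jul 22, 2022 is Oct 20, 2022.
The last day of the consultation period: 14 calendar days after Oct 20, 2022 is Nov 3, 2022.
The date payment becomes effective: 90 calendar days after Nov 3, 2022 is Feb 1, 2023. Feb 1, 2023 is a Wednesday, so no roll-forward applies.

Feb 1, 2023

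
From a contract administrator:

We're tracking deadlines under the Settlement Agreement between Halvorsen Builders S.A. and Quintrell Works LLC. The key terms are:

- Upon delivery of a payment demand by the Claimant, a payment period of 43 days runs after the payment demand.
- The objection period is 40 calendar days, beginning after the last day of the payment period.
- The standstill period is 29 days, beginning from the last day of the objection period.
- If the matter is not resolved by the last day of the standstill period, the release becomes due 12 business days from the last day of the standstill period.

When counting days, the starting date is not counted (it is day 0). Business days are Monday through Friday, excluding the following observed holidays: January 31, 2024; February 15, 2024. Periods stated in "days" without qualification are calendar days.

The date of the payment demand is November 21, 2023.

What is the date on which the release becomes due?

March 28, 2024

Adding 43 calendar days to November 21, 2023 gives January 3, 2024, which is the last day of the payment period.
The last day of the objection period: 40 calendar days after January 3, 2024 is February 12, 2024.
The last day of the standstill period: 29 calendar days after February 12, 2024 is March 12, 2024.
The date on which the release becomes due: counting 12 business days from Tuesday, March 12, 2024 (Mar 13, Mar 14, Mar 15, Mar 18, …, Mar 26, Mar 27, Mar 28, skipping weekends) reaches Thursday, March 28, 2024.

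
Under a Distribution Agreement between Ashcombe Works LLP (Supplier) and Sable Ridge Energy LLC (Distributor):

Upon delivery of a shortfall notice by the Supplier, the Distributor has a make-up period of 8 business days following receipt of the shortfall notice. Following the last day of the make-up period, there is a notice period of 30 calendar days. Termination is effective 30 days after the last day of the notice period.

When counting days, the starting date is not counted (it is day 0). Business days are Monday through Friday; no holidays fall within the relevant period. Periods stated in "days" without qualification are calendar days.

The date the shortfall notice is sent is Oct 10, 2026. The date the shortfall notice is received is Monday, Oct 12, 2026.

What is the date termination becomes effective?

The last day of the make-up period: 8 business days after Monday, Oct 12, 2026, skipping weekends — Oct 13, Oct 14, Oct 15, Oct 16, Oct 19, Oct 20, Oct 21, Oct 22 — lands on Thursday, Oct 22, 2026.
The last day of the notice period: 30 calendar days after Oct 22, 2026 is Nov 21, 2026.
Adding 30 calendar days to Nov 21, 2026 gives Dec 21, 2026, which is the date termination becomes effective.

Dec 21, 2026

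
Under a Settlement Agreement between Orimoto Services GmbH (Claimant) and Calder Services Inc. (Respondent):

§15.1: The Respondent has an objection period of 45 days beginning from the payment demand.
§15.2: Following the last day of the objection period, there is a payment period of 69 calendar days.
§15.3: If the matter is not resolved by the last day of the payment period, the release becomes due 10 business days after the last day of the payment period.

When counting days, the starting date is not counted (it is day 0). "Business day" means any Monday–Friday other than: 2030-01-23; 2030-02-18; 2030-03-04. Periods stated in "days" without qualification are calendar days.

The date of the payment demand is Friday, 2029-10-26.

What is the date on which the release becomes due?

2030-03-05

Adding 45 calendar days to 2029-10-26 gives 2029-12-10, which is the last day of the objection period.
The last day of the payment period: 69 calendar days after 2029-12-10 is 2030-02-17.
From Sunday, 2030-02-17, 10 business days (Feb 19, Feb 20, Feb 21, Feb 22, Feb 25, Feb 26, Feb 27, Feb 28, Mar 1, Mar 5, skipping weekends and the listed holidays on Feb 18, Mar 4) brings us to Tuesday, 2030-03-05, which is the date on which the release becomes due.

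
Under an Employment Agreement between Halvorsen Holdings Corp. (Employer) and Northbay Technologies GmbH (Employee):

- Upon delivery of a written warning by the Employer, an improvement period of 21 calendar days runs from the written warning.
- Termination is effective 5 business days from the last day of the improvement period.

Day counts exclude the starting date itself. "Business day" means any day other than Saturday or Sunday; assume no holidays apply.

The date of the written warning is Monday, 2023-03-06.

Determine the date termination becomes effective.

2023-04-03

The last day of the improvement period: 21 calendar days after 2023-03-06 is 2023-03-27.
From Monday, 2023-03-27, 5 business days (Mar 28, Mar 29, Mar 30, Mar 31, Apr 3, skipping weekends) brings us to Monday, 2023-04-03, which is the date termination becomes effective.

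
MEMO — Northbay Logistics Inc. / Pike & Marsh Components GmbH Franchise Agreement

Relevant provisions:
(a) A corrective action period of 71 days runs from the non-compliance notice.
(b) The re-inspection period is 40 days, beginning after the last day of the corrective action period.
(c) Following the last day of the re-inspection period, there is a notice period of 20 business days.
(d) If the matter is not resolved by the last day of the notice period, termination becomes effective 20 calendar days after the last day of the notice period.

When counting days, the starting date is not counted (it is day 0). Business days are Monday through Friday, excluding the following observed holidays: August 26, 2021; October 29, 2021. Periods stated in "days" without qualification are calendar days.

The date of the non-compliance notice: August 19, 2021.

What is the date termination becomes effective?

The last day of the corrective action period: August 19, 2021 + 71 days = October 29, 2021.
The last day of the re-inspection period: October 29, 2021 + 40 days = December 8, 2021.
From Wednesday, December 8, 2021, 20 business days (Dec 9, Dec 10, Dec 13, Dec 14, …, Jan 3, Jan 4, Jan 5, skipping weekends) brings us to Wednesday, January 5, 2022, which is the last day of the notice period.
Adding 20 calendar days to January 5, 2022 gives January 25, 2022, which is the date termination becomes effective.

January 25, 2022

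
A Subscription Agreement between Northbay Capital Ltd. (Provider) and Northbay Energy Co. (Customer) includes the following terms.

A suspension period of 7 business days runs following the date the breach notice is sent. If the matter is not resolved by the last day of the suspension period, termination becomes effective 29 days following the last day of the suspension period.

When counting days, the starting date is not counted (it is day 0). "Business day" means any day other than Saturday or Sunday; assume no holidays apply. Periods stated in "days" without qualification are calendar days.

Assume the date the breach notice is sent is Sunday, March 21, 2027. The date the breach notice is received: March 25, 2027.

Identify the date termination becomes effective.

The last day of the suspension period: counting 7 business days from Sunday, March 21, 2027 (Mar 22, Mar 23, Mar 24, Mar 25, Mar 26, Mar 29, Mar 30, skipping weekends) reaches Tuesday, March 30, 2027.
The date termination becomes effective: 29 calendar days after March 30, 2027 is April 28, 2027.

April 28, 2027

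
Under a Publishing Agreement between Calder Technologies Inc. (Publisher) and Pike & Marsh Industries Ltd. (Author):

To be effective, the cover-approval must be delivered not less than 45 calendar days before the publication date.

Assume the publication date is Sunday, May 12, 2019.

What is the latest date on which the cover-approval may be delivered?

May 12, 2019 minus 45 days is March 28, 2019.

March 28, 2019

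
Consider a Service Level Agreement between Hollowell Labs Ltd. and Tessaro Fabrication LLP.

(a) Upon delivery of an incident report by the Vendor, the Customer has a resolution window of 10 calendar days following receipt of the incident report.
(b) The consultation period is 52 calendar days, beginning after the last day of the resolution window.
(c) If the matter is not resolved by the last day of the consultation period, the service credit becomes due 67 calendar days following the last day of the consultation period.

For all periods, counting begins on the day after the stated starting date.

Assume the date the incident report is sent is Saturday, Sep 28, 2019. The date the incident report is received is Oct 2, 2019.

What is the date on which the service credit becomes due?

Feb 8, 2020

The last day of the resolution window: Oct 2, 2019 + 10 days = Oct 12, 2019.
The last day of the consultation period: Oct 12, 2019 + 52 days = Dec 3, 2019.
The date on which the service credit becomes due: 67 calendar days after Dec 3, 2019 is Feb 8, 2020.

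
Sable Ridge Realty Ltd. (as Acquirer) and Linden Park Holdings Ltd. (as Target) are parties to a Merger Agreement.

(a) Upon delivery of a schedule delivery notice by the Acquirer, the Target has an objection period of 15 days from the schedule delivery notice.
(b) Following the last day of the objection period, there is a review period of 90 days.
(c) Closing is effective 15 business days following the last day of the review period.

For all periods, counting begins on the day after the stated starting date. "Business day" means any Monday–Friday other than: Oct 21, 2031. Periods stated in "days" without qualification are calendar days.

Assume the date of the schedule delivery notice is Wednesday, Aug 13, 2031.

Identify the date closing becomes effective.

The last day of the objection period: 15 calendar days after Aug 13, 2031 is Aug 28, 2031.
Adding 90 calendar days to Aug 28, 2031 gives Nov 26, 2031, which is the last day of the review period.
The date closing becomes effective: 15 business days after Wednesday, Nov 26, 2031, skipping weekends — Nov 27, Nov 28, Dec 1, Dec 2, …, Dec 15, Dec 16, Dec 17 — lands on Wednesday, Dec 17, 2031.

Dec 17, 2031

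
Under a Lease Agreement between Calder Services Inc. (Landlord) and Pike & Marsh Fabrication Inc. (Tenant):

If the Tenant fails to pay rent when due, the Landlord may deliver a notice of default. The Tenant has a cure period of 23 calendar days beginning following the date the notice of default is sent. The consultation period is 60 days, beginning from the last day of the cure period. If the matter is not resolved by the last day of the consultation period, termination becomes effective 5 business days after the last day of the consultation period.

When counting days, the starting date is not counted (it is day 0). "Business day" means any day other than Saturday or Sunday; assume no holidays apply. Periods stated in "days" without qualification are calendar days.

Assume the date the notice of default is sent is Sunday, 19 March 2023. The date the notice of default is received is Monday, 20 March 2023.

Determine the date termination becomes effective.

The last day of the cure period: 23 calendar days after 19 March 2023 is 11 April 2023.
Adding 60 calendar days to 11 April 2023 gives 10 June 2023, which is the last day of the consultation period.
The date termination becomes effective: 5 business days after Saturday, 10 June 2023, skipping weekends — Jun 12, Jun 13, Jun 14, Jun 15, Jun 16 — lands on Friday, 16 June 2023.

16 June 2023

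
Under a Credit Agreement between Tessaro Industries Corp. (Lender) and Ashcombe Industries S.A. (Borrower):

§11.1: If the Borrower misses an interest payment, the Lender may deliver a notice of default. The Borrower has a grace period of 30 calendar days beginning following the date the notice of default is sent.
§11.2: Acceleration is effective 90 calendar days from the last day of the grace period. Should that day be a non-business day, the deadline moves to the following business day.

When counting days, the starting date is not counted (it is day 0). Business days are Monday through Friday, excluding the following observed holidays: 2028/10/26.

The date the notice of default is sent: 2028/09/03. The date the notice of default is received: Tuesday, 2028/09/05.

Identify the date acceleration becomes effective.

The last day of the grace period: 2028/09/03 + 30 days = 2028/10/03.
Adding 90 calendar days to 2028/10/03 gives 2029/01/01, which is the date acceleration becomes effective. 2029/01/01 is a Monday and is not a listed holiday, so no roll-forward applies.

2029/01/01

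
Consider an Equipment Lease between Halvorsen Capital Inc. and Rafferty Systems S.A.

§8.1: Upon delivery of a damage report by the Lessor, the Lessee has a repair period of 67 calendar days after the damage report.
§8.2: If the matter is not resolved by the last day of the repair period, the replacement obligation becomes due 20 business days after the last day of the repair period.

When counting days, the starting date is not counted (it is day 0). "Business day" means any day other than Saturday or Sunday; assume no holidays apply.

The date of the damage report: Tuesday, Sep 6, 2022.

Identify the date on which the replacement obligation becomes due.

Dec 9, 2022

The last day of the repair period: 67 calendar days after Sep 6, 2022 is Nov 12, 2022.
The date on which the replacement obligation becomes due: 20 business days after Saturday, Nov 12, 2022, skipping weekends — Nov 14, Nov 15, Nov 16, Nov 17, …, Dec 7, Dec 8, Dec 9 — lands on Friday, Dec 9, 2022.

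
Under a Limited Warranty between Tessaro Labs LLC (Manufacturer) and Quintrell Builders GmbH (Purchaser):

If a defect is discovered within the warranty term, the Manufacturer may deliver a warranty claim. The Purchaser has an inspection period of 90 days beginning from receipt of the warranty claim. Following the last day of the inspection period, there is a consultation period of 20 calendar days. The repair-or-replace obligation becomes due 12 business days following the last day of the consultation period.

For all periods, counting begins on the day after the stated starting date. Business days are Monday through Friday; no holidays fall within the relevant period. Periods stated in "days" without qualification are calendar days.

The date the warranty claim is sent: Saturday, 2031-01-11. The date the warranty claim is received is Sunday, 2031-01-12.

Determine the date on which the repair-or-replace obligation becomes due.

2031-05-20

The last day of the inspection period: 2031-01-12 + 90 days = 2031-04-12.
The last day of the consultation period: 2031-04-12 + 20 days = 2031-05-02.
The date on which the repair-or-replace obligation becomes due: 12 business days after Friday, 2031-05-02, skipping weekends — May 5, May 6, May 7, May 8, …, May 16, May 19, May 20 — lands on Tuesday, 2031-05-20.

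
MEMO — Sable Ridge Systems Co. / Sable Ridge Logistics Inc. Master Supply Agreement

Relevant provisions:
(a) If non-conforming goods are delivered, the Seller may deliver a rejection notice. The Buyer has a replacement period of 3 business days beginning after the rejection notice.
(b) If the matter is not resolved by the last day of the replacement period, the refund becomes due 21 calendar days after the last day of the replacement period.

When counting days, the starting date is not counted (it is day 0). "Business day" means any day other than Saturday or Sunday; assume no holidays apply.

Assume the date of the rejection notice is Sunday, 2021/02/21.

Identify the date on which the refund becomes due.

2021/03/17

The last day of the replacement period: 3 business days after Sunday, 2021/02/21, skipping weekends — Feb 22, Feb 23, Feb 24 — lands on Wednesday, 2021/02/24.
Adding 21 calendar days to 2021/02/24 gives 2021/03/17, which is the date on which the refund becomes due.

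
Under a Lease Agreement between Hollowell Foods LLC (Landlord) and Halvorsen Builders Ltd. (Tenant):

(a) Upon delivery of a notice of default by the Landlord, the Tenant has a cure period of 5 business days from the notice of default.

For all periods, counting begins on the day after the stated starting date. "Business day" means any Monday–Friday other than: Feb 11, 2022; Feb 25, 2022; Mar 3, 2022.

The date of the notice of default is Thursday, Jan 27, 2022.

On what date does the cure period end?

The last day of the cure period: 5 business days after Thursday, Jan 27, 2022, skipping weekends — Jan 28, Jan 31, Feb 1, Feb 2, Feb 3 — lands on Thursday, Feb 3, 2022.

Feb 3, 2022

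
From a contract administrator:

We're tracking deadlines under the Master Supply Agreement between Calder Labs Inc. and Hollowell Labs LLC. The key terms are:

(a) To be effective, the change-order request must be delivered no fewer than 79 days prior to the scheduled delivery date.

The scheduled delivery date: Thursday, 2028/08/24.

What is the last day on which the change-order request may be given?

2028/08/24 minus 79 days is 2028/06/06.

2028/06/06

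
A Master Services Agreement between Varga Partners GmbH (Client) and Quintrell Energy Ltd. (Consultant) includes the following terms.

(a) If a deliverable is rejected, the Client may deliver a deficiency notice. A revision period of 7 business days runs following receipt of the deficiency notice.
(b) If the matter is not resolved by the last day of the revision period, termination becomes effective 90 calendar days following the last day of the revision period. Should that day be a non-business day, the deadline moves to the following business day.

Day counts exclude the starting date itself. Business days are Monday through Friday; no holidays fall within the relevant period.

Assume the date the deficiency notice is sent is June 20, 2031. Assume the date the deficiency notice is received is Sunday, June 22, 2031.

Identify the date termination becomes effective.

The last day of the revision period: counting 7 business days from Sunday, June 22, 2031 (Jun 23, Jun 24, Jun 25, Jun 26, Jun 27, Jun 30, Jul 1, skipping weekends) reaches Tuesday, July 1, 2031.
The date termination becomes effective: 90 calendar days after July 1, 2031 is September 29, 2031. September 29, 2031 is a Monday, so no roll-forward applies.

September 29, 2031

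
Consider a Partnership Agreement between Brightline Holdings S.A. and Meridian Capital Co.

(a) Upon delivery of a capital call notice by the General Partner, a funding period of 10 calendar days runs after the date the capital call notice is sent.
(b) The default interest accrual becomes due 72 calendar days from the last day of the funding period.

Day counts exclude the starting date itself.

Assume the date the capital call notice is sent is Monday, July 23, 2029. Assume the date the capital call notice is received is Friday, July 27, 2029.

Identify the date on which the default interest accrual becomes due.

The last day of the funding period: 10 calendar days after July 23, 2029 is August 2, 2029.
The date on which the default interest accrual becomes due: August 2, 2029 + 72 days = October 13, 2029.

October 13, 2029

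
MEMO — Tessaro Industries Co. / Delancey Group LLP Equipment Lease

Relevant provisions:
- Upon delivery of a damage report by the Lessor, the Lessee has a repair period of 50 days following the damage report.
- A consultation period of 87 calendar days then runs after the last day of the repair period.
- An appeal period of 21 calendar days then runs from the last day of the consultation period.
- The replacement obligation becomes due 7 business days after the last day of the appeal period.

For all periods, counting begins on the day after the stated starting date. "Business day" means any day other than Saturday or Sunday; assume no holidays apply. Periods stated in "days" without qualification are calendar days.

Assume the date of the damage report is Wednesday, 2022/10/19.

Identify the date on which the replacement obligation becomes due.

The last day of the repair period: 2022/10/19 + 50 days = 2022/12/08.
The last day of the consultation period: 2022/12/08 + 87 days = 2023/03/05.
The last day of the appeal period: 21 calendar days after 2023/03/05 is 2023/03/26.
The date on which the replacement obligation becomes due: 7 business days after Sunday, 2023/03/26, skipping weekends — Mar 27, Mar 28, Mar 29, Mar 30, Mar 31, Apr 3, Apr 4 — lands on Tuesday, 2023/04/04.

2023/04/04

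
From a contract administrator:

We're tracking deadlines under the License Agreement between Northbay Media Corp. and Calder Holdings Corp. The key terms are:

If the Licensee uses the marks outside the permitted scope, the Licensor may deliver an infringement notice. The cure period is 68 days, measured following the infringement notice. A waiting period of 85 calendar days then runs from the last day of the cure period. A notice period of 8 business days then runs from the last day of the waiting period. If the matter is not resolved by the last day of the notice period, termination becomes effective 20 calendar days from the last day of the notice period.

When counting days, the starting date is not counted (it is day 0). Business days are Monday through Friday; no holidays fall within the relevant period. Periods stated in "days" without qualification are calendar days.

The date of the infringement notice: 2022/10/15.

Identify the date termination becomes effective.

The last day of the cure period: 68 calendar days after 2022/10/15 is 2022/12/22.
Adding 85 calendar days to 2022/12/22 gives 2023/03/17, which is the last day of the waiting period.
The last day of the notice period: counting 8 business days from Friday, 2023/03/17 (Mar 20, Mar 21, Mar 22, Mar 23, Mar 24, Mar 27, Mar 28, Mar 29, skipping weekends) reaches Wednesday, 2023/03/29.
The date termination becomes effective: 2023/03/29 + 20 days = 2023/04/18.

2023/04/18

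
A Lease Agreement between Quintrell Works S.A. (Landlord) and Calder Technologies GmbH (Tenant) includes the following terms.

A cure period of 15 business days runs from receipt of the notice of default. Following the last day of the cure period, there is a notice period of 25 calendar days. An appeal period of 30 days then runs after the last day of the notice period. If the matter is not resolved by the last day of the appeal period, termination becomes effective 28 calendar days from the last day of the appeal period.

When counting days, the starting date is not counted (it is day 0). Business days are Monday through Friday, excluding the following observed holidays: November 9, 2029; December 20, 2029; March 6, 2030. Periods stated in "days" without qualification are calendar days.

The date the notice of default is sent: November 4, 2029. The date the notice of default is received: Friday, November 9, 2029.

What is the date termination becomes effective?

The last day of the cure period: counting 15 business days from Friday, November 9, 2029 (Nov 12, Nov 13, Nov 14, Nov 15, …, Nov 28, Nov 29, Nov 30, skipping weekends) reaches Friday, November 30, 2029.
The last day of the notice period: 25 calendar days after November 30, 2029 is December 25, 2029.
The last day of the appeal period: December 25, 2029 + 30 days = January 24, 2030.
The date termination becomes effective: 28 calendar days after January 24, 2030 is February 21, 2030.

February 21, 2030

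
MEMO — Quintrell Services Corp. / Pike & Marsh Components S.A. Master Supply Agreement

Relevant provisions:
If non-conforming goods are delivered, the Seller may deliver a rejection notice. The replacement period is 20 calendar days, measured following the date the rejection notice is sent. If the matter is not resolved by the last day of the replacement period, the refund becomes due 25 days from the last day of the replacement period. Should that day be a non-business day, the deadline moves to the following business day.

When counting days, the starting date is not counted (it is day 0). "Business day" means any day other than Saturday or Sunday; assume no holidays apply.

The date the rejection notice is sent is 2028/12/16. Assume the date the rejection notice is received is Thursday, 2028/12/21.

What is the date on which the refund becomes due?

2029/01/30

The last day of the replacement period: 2028/12/16 + 20 days = 2029/01/05.
The date on which the refund becomes due: 2029/01/05 + 25 days = 2029/01/30. 2029/01/30 is a Tuesday, so no roll-forward applies.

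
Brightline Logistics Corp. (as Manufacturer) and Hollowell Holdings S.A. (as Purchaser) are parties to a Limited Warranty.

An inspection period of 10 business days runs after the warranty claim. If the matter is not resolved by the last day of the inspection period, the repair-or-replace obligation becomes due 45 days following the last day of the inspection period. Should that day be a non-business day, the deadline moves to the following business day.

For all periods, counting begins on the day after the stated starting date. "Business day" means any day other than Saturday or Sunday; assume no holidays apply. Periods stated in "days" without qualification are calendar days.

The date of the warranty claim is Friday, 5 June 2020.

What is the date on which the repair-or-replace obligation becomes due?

The last day of the inspection period: 10 business days after Friday, 5 June 2020, skipping weekends — Jun 8, Jun 9, Jun 10, Jun 11, Jun 12, Jun 15, Jun 16, Jun 17, Jun 18, Jun 19 — lands on Friday, 19 June 2020.
Adding 45 calendar days to 19 June 2020 gives 3 August 2020, which is the date on which the repair-or-replace obligation becomes due. 3 August 2020 is a Monday, so no roll-forward applies.

3 August 2020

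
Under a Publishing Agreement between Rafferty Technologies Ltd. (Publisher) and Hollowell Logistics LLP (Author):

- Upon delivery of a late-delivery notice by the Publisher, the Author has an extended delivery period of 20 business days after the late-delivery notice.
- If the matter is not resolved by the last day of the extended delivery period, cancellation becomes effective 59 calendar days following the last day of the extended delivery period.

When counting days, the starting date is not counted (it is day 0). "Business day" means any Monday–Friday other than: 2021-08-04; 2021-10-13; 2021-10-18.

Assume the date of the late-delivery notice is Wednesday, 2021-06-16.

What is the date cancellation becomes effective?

2021-09-11

From Wednesday, 2021-06-16, 20 business days (Jun 17, Jun 18, Jun 21, Jun 22, …, Jul 12, Jul 13, Jul 14, skipping weekends) brings us to Wednesday, 2021-07-14, which is the last day of the extended delivery period.
Adding 59 calendar days to 2021-07-14 gives 2021-09-11, which is the date cancellation becomes effective.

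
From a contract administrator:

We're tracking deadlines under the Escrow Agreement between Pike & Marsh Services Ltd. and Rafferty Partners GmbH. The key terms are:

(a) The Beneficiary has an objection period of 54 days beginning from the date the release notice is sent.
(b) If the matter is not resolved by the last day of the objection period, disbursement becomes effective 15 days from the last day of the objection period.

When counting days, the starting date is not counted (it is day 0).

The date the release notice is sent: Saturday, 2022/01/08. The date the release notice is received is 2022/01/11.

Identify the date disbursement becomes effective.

The last day of the objection period: 2022/01/08 + 54 days = 2022/03/03.
Adding 15 calendar days to 2022/03/03 gives 2022/03/18, which is the date disbursement becomes effective.

2022/03/18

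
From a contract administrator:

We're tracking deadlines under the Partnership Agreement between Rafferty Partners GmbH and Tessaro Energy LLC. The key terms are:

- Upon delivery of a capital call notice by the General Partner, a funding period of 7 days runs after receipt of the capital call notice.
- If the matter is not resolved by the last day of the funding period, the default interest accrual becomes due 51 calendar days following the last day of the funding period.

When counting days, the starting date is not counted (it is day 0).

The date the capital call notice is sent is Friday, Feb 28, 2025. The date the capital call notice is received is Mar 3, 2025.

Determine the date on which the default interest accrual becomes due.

Adding 7 calendar days to Mar 3, 2025 gives Mar 10, 2025, which is the last day of the funding period.
The date on which the default interest accrual becomes due: 51 calendar days after Mar 10, 2025 is Apr 30, 2025.

Apr 30, 2025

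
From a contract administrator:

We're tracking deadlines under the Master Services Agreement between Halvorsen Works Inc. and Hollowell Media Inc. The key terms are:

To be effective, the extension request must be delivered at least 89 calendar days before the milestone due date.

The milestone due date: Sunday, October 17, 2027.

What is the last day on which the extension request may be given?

Counting back 89 calendar days from October 17, 2027 gives July 20, 2027.

July 20, 2027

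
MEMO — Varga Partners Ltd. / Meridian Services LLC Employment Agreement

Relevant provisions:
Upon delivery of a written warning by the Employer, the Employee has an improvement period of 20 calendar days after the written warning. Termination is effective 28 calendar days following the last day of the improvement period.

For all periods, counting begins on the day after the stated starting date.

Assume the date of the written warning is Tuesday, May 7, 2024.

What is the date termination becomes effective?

The last day of the improvement period: 20 calendar days after May 7, 2024 is May 27, 2024.
The date termination becomes effective: 28 calendar days after May 27, 2024 is June 24, 2024.

June 24, 2024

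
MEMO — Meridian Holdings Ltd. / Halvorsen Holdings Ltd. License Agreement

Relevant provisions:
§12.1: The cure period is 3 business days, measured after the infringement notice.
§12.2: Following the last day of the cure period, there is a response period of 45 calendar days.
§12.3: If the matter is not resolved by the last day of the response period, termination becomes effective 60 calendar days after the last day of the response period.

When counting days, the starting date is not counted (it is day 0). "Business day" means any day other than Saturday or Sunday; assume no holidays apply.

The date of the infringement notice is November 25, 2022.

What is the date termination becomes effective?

March 15, 2023

The last day of the cure period: 3 business days after Friday, November 25, 2022, skipping weekends — Nov 28, Nov 29, Nov 30 — lands on Wednesday, November 30, 2022.
Adding 45 calendar days to November 30, 2022 gives January 14, 2023, which is the last day of the response period.
Adding 60 calendar days to January 14, 2023 gives March 15, 2023, which is the date termination becomes effective.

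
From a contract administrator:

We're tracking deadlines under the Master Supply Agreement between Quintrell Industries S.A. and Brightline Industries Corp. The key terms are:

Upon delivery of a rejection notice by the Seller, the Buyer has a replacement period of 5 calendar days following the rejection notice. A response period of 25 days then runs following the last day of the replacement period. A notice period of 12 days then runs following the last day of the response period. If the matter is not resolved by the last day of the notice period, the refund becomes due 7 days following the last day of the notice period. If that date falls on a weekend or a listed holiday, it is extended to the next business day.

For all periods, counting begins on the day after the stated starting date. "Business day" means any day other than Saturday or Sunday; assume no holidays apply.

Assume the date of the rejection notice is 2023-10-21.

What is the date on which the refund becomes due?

The last day of the replacement period: 5 calendar days after 2023-10-21 is 2023-10-26.
The last day of the response period: 25 calendar days after 2023-10-26 is 2023-11-20.
Adding 12 calendar days to 2023-11-20 gives 2023-12-02, which is the last day of the notice period.
The date on which the refund becomes due: 2023-12-02 + 7 days = 2023-12-09. That falls on a Saturday, so it rolls to the next business day, Monday, 2023-12-11.

2023-12-11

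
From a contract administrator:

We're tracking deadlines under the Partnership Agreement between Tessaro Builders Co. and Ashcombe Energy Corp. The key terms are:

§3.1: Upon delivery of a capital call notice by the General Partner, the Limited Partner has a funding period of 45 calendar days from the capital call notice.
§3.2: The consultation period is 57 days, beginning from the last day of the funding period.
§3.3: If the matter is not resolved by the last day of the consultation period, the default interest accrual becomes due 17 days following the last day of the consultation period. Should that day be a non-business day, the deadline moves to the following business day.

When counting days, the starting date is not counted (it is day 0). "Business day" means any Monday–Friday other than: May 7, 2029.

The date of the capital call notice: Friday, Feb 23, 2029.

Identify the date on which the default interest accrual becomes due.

Jun 22, 2029

The last day of the funding period: Feb 23, 2029 + 45 days = Apr 9, 2029.
The last day of the consultation period: Apr 9, 2029 + 57 days = Jun 5, 2029.
Adding 17 calendar days to Jun 5, 2029 gives Jun 22, 2029, which is the date on which the default interest accrual becomes due. Jun 22, 2029 is a Friday and is not a listed holiday, so no roll-forward applies.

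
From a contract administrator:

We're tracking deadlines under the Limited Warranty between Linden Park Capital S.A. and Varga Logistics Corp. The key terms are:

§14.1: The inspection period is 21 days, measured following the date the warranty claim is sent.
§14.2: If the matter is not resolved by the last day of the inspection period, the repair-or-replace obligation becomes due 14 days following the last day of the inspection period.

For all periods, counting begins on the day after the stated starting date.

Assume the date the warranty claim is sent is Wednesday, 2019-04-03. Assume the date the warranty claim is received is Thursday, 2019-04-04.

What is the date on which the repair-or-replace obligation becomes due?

Adding 21 calendar days to 2019-04-03 gives 2019-04-24, which is the last day of the inspection period.
Adding 14 calendar days to 2019-04-24 gives 2019-05-08, which is the date on which the repair-or-replace obligation becomes due.

2019-05-08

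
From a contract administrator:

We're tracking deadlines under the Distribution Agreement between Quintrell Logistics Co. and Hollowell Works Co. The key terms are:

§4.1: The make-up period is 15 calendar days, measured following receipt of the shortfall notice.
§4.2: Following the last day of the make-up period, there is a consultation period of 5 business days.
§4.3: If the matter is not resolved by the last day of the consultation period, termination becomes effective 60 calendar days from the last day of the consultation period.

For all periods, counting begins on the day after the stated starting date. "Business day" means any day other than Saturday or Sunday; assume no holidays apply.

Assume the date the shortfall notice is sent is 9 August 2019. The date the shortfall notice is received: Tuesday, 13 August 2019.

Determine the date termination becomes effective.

3 November 2019

The last day of the make-up period: 15 calendar days after 13 August 2019 is 28 August 2019.
From Wednesday, 28 August 2019, 5 business days (Aug 29, Aug 30, Sep 2, Sep 3, Sep 4, skipping weekends) brings us to Wednesday, 4 September 2019, which is the last day of the consultation period.
The date termination becomes effective: 4 September 2019 + 60 days = 3 November 2019.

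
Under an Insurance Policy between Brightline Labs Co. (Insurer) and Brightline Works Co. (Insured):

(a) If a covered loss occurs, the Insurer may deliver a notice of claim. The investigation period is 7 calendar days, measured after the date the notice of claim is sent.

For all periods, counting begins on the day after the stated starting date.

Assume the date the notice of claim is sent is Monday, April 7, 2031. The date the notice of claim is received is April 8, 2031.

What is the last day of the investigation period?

April 14, 2031

The last day of the investigation period: April 7, 2031 + 7 days = April 14, 2031.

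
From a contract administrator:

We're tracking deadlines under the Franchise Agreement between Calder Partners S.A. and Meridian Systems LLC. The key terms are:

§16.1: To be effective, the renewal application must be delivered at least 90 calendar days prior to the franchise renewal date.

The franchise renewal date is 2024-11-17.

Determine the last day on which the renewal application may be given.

2024-08-19

Counting back 90 calendar days from 2024-11-17 gives 2024-08-19.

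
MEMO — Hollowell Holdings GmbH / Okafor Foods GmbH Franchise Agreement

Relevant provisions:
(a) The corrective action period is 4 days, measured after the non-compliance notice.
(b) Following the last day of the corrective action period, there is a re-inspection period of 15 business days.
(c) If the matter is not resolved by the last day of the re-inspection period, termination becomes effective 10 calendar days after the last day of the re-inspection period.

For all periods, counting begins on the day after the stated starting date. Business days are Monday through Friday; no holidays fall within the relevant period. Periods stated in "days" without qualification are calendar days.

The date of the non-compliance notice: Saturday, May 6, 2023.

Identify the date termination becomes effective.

June 10, 2023

The last day of the corrective action period: 4 calendar days after May 6, 2023 is May 10, 2023.
From Wednesday, May 10, 2023, 15 business days (May 11, May 12, May 15, May 16, …, May 29, May 30, May 31, skipping weekends) brings us to Wednesday, May 31, 2023, which is the last day of the re-inspection period.
The date termination becomes effective: May 31, 2023 + 10 days = June 10, 2023.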